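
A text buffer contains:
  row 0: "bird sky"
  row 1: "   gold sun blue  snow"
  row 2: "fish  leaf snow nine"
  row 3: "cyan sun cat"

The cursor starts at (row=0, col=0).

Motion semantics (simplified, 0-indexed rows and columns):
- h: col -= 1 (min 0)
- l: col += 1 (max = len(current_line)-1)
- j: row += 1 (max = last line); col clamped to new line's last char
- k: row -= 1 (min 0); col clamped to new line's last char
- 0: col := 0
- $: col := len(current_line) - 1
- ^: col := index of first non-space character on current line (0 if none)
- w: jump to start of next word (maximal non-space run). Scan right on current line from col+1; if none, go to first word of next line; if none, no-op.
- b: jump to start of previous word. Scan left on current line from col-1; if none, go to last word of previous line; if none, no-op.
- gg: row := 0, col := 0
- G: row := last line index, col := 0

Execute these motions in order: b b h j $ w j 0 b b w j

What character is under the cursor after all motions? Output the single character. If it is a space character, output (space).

Answer: t

Derivation:
After 1 (b): row=0 col=0 char='b'
After 2 (b): row=0 col=0 char='b'
After 3 (h): row=0 col=0 char='b'
After 4 (j): row=1 col=0 char='_'
After 5 ($): row=1 col=21 char='w'
After 6 (w): row=2 col=0 char='f'
After 7 (j): row=3 col=0 char='c'
After 8 (0): row=3 col=0 char='c'
After 9 (b): row=2 col=16 char='n'
After 10 (b): row=2 col=11 char='s'
After 11 (w): row=2 col=16 char='n'
After 12 (j): row=3 col=11 char='t'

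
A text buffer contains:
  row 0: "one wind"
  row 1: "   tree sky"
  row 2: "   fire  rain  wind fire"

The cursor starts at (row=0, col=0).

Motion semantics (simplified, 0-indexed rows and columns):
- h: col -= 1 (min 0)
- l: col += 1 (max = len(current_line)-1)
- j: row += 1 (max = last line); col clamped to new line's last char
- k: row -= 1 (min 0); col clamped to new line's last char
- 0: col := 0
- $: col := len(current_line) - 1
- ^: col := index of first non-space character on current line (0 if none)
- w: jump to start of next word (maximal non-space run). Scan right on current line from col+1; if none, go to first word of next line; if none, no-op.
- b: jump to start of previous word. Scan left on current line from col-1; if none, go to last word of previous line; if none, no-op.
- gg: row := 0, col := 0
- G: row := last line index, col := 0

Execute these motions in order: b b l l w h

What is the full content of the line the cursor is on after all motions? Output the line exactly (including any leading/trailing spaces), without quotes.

Answer: one wind

Derivation:
After 1 (b): row=0 col=0 char='o'
After 2 (b): row=0 col=0 char='o'
After 3 (l): row=0 col=1 char='n'
After 4 (l): row=0 col=2 char='e'
After 5 (w): row=0 col=4 char='w'
After 6 (h): row=0 col=3 char='_'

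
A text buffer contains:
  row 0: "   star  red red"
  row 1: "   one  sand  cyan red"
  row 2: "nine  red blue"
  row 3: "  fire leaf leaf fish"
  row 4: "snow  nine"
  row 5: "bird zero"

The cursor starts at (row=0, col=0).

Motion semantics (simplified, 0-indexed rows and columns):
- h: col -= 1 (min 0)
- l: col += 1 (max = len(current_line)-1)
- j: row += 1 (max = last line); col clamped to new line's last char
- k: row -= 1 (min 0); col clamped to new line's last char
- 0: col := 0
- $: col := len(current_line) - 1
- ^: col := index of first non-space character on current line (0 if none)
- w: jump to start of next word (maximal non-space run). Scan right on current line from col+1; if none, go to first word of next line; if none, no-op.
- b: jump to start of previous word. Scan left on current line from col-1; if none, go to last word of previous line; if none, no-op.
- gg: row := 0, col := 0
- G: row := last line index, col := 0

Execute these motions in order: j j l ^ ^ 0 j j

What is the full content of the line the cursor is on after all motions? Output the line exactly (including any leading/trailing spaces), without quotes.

Answer: snow  nine

Derivation:
After 1 (j): row=1 col=0 char='_'
After 2 (j): row=2 col=0 char='n'
After 3 (l): row=2 col=1 char='i'
After 4 (^): row=2 col=0 char='n'
After 5 (^): row=2 col=0 char='n'
After 6 (0): row=2 col=0 char='n'
After 7 (j): row=3 col=0 char='_'
After 8 (j): row=4 col=0 char='s'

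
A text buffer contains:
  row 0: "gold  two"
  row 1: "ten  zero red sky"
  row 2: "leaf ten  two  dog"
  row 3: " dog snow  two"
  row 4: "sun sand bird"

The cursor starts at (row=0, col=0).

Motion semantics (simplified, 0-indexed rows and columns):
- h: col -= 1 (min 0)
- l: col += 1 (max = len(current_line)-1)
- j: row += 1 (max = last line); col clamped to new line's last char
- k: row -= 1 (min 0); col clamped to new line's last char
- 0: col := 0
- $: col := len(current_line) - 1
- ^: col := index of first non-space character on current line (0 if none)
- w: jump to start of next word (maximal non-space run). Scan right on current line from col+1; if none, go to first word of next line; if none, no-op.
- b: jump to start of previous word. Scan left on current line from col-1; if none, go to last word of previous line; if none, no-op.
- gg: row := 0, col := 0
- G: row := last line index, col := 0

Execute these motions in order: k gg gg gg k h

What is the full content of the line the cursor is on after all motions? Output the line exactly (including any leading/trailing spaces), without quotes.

Answer: gold  two

Derivation:
After 1 (k): row=0 col=0 char='g'
After 2 (gg): row=0 col=0 char='g'
After 3 (gg): row=0 col=0 char='g'
After 4 (gg): row=0 col=0 char='g'
After 5 (k): row=0 col=0 char='g'
After 6 (h): row=0 col=0 char='g'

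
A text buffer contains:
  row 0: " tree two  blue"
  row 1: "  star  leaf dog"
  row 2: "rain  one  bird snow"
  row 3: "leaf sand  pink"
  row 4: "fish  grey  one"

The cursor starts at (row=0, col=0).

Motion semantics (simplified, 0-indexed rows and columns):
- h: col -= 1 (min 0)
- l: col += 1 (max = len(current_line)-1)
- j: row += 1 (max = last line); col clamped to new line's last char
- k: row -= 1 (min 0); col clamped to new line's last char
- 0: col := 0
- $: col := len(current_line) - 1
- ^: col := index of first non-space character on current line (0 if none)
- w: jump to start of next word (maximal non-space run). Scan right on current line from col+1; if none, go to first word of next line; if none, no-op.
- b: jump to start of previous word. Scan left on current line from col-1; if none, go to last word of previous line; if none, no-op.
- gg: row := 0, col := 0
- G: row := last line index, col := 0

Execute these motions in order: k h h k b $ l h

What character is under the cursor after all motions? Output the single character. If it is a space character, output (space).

Answer: u

Derivation:
After 1 (k): row=0 col=0 char='_'
After 2 (h): row=0 col=0 char='_'
After 3 (h): row=0 col=0 char='_'
After 4 (k): row=0 col=0 char='_'
After 5 (b): row=0 col=0 char='_'
After 6 ($): row=0 col=14 char='e'
After 7 (l): row=0 col=14 char='e'
After 8 (h): row=0 col=13 char='u'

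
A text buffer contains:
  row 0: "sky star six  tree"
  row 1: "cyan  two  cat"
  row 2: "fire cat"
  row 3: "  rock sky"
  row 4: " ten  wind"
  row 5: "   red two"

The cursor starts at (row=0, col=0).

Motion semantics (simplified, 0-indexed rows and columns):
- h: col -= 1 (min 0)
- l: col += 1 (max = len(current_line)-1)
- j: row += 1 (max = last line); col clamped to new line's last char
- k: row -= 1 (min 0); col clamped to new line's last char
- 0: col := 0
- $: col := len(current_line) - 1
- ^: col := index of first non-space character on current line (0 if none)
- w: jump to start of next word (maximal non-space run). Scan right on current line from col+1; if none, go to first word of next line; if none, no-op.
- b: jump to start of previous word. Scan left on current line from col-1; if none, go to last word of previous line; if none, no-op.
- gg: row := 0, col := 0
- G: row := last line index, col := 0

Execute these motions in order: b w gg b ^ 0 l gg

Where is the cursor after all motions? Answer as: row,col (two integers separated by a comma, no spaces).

After 1 (b): row=0 col=0 char='s'
After 2 (w): row=0 col=4 char='s'
After 3 (gg): row=0 col=0 char='s'
After 4 (b): row=0 col=0 char='s'
After 5 (^): row=0 col=0 char='s'
After 6 (0): row=0 col=0 char='s'
After 7 (l): row=0 col=1 char='k'
After 8 (gg): row=0 col=0 char='s'

Answer: 0,0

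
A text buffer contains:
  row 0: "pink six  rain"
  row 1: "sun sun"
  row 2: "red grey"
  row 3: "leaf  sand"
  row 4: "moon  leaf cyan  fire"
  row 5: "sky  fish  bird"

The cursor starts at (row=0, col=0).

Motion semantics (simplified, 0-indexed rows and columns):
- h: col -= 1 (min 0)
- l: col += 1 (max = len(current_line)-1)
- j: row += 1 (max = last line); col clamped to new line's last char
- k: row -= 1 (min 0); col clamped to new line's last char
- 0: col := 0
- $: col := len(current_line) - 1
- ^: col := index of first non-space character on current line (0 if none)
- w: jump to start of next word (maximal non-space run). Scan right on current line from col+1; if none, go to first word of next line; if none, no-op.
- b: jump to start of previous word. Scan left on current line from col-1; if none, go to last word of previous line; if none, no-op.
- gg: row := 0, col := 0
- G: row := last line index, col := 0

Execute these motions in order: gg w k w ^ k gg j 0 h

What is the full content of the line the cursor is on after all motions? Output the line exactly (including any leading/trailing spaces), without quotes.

Answer: sun sun

Derivation:
After 1 (gg): row=0 col=0 char='p'
After 2 (w): row=0 col=5 char='s'
After 3 (k): row=0 col=5 char='s'
After 4 (w): row=0 col=10 char='r'
After 5 (^): row=0 col=0 char='p'
After 6 (k): row=0 col=0 char='p'
After 7 (gg): row=0 col=0 char='p'
After 8 (j): row=1 col=0 char='s'
After 9 (0): row=1 col=0 char='s'
After 10 (h): row=1 col=0 char='s'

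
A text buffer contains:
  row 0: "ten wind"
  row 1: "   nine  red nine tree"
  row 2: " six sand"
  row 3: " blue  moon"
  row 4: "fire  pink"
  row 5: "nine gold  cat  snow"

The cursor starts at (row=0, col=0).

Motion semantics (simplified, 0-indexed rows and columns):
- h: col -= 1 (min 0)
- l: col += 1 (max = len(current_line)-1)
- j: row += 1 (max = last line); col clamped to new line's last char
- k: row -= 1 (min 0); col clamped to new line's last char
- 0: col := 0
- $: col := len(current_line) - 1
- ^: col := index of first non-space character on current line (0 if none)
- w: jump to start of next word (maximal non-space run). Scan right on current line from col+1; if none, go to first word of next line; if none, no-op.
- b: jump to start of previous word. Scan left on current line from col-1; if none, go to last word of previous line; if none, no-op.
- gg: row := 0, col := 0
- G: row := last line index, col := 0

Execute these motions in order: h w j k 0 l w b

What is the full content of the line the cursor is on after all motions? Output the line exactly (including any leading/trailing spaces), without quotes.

Answer: ten wind

Derivation:
After 1 (h): row=0 col=0 char='t'
After 2 (w): row=0 col=4 char='w'
After 3 (j): row=1 col=4 char='i'
After 4 (k): row=0 col=4 char='w'
After 5 (0): row=0 col=0 char='t'
After 6 (l): row=0 col=1 char='e'
After 7 (w): row=0 col=4 char='w'
After 8 (b): row=0 col=0 char='t'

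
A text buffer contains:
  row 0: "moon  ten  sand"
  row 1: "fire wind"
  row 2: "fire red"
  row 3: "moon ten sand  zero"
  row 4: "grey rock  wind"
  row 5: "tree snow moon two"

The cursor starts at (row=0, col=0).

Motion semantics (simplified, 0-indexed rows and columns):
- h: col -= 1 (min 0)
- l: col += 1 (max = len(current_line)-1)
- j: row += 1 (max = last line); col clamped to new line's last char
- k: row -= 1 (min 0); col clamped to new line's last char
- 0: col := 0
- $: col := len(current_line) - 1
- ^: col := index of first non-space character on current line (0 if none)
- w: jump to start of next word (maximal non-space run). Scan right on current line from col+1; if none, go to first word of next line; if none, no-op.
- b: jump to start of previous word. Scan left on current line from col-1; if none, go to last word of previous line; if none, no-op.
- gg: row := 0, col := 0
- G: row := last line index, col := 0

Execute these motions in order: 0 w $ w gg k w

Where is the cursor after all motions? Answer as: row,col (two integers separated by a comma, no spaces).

Answer: 0,6

Derivation:
After 1 (0): row=0 col=0 char='m'
After 2 (w): row=0 col=6 char='t'
After 3 ($): row=0 col=14 char='d'
After 4 (w): row=1 col=0 char='f'
After 5 (gg): row=0 col=0 char='m'
After 6 (k): row=0 col=0 char='m'
After 7 (w): row=0 col=6 char='t'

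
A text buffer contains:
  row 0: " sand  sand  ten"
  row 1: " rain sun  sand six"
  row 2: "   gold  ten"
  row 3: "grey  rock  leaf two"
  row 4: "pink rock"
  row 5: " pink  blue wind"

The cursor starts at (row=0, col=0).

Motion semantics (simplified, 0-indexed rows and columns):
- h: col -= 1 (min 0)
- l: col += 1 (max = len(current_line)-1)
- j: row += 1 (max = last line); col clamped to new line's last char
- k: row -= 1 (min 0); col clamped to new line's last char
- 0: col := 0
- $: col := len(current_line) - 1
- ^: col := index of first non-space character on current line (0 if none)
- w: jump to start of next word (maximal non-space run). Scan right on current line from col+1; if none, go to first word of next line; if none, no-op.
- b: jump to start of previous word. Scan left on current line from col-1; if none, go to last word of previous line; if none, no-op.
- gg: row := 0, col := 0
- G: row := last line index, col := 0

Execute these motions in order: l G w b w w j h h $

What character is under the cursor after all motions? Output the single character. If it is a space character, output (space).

Answer: d

Derivation:
After 1 (l): row=0 col=1 char='s'
After 2 (G): row=5 col=0 char='_'
After 3 (w): row=5 col=1 char='p'
After 4 (b): row=4 col=5 char='r'
After 5 (w): row=5 col=1 char='p'
After 6 (w): row=5 col=7 char='b'
After 7 (j): row=5 col=7 char='b'
After 8 (h): row=5 col=6 char='_'
After 9 (h): row=5 col=5 char='_'
After 10 ($): row=5 col=15 char='d'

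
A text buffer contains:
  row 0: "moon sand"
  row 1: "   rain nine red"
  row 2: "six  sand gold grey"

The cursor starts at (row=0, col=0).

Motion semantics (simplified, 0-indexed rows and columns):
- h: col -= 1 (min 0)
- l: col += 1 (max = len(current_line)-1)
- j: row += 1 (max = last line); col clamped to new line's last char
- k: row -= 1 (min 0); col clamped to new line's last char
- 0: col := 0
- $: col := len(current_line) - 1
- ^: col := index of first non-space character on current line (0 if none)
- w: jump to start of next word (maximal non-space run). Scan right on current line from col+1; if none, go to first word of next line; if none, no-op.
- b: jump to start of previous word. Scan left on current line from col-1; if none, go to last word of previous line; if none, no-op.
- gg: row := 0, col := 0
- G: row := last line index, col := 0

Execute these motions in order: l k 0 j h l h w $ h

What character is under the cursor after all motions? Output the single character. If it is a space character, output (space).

Answer: e

Derivation:
After 1 (l): row=0 col=1 char='o'
After 2 (k): row=0 col=1 char='o'
After 3 (0): row=0 col=0 char='m'
After 4 (j): row=1 col=0 char='_'
After 5 (h): row=1 col=0 char='_'
After 6 (l): row=1 col=1 char='_'
After 7 (h): row=1 col=0 char='_'
After 8 (w): row=1 col=3 char='r'
After 9 ($): row=1 col=15 char='d'
After 10 (h): row=1 col=14 char='e'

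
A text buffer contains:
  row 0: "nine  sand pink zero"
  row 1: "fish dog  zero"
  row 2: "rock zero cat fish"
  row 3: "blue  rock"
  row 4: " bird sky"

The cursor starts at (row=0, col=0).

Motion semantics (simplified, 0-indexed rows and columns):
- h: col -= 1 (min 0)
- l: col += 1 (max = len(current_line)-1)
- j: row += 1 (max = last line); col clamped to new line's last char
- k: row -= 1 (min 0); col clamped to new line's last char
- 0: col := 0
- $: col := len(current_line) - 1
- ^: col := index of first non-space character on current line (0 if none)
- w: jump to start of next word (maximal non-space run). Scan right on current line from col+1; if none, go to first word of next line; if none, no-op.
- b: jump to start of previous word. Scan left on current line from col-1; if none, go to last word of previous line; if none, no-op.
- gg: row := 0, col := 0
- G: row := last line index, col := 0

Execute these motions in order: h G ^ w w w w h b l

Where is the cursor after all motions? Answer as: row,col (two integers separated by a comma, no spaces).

After 1 (h): row=0 col=0 char='n'
After 2 (G): row=4 col=0 char='_'
After 3 (^): row=4 col=1 char='b'
After 4 (w): row=4 col=6 char='s'
After 5 (w): row=4 col=6 char='s'
After 6 (w): row=4 col=6 char='s'
After 7 (w): row=4 col=6 char='s'
After 8 (h): row=4 col=5 char='_'
After 9 (b): row=4 col=1 char='b'
After 10 (l): row=4 col=2 char='i'

Answer: 4,2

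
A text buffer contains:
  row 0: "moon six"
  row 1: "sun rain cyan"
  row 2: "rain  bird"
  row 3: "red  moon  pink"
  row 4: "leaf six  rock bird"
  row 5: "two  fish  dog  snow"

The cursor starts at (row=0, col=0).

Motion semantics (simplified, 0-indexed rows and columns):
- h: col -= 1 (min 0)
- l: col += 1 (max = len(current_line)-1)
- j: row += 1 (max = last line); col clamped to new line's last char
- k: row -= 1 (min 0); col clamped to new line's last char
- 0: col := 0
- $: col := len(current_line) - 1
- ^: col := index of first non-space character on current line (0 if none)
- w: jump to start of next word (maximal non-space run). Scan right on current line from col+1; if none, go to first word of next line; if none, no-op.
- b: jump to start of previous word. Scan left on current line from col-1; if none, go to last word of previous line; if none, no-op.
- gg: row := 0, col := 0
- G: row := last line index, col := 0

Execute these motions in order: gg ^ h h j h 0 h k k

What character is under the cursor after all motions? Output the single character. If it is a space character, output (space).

After 1 (gg): row=0 col=0 char='m'
After 2 (^): row=0 col=0 char='m'
After 3 (h): row=0 col=0 char='m'
After 4 (h): row=0 col=0 char='m'
After 5 (j): row=1 col=0 char='s'
After 6 (h): row=1 col=0 char='s'
After 7 (0): row=1 col=0 char='s'
After 8 (h): row=1 col=0 char='s'
After 9 (k): row=0 col=0 char='m'
After 10 (k): row=0 col=0 char='m'

Answer: m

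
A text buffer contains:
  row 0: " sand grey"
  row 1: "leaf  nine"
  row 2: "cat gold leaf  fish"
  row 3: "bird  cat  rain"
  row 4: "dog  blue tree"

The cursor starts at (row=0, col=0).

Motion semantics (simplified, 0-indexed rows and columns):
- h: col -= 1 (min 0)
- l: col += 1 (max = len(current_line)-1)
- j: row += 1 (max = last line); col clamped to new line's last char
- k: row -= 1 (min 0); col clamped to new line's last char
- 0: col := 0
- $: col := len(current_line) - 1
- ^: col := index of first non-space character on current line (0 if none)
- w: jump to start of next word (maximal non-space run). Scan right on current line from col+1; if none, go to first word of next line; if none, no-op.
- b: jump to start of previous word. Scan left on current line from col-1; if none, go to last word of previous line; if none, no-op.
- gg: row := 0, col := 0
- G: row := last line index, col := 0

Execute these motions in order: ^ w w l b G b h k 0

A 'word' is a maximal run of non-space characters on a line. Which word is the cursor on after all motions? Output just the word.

Answer: cat

Derivation:
After 1 (^): row=0 col=1 char='s'
After 2 (w): row=0 col=6 char='g'
After 3 (w): row=1 col=0 char='l'
After 4 (l): row=1 col=1 char='e'
After 5 (b): row=1 col=0 char='l'
After 6 (G): row=4 col=0 char='d'
After 7 (b): row=3 col=11 char='r'
After 8 (h): row=3 col=10 char='_'
After 9 (k): row=2 col=10 char='e'
After 10 (0): row=2 col=0 char='c'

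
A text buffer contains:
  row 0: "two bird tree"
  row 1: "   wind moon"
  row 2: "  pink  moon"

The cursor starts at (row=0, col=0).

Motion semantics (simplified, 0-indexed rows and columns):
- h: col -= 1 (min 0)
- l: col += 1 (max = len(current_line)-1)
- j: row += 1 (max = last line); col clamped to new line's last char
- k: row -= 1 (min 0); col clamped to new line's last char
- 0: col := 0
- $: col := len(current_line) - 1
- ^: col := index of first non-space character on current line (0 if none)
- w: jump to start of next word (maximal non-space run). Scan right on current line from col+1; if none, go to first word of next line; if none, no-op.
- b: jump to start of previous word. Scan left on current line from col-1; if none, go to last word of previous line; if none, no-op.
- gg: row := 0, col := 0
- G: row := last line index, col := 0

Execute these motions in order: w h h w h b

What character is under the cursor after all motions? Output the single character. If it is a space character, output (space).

Answer: t

Derivation:
After 1 (w): row=0 col=4 char='b'
After 2 (h): row=0 col=3 char='_'
After 3 (h): row=0 col=2 char='o'
After 4 (w): row=0 col=4 char='b'
After 5 (h): row=0 col=3 char='_'
After 6 (b): row=0 col=0 char='t'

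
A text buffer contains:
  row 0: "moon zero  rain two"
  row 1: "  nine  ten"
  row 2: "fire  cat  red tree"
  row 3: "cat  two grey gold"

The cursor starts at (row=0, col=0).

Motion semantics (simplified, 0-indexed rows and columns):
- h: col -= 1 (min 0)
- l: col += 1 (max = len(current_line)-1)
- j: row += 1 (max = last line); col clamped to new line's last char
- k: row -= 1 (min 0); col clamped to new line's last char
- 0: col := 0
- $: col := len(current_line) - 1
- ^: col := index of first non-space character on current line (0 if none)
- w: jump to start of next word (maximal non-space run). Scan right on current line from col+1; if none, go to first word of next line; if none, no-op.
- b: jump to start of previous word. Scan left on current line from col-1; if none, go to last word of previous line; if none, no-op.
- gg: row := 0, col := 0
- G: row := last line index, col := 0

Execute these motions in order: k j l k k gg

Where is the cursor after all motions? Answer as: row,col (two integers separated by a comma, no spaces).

After 1 (k): row=0 col=0 char='m'
After 2 (j): row=1 col=0 char='_'
After 3 (l): row=1 col=1 char='_'
After 4 (k): row=0 col=1 char='o'
After 5 (k): row=0 col=1 char='o'
After 6 (gg): row=0 col=0 char='m'

Answer: 0,0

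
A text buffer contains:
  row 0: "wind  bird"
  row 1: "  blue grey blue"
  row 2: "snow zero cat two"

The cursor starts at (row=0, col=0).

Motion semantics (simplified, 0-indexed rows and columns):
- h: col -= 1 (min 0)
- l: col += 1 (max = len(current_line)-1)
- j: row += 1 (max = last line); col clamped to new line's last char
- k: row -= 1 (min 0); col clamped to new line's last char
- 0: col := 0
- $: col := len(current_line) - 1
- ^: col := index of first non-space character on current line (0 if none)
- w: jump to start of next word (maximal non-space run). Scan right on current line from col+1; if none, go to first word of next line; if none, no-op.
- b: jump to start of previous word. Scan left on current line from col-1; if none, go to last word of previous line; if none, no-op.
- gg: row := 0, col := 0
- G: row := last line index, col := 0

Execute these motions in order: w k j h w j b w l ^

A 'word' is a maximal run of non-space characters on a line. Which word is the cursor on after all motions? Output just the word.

After 1 (w): row=0 col=6 char='b'
After 2 (k): row=0 col=6 char='b'
After 3 (j): row=1 col=6 char='_'
After 4 (h): row=1 col=5 char='e'
After 5 (w): row=1 col=7 char='g'
After 6 (j): row=2 col=7 char='r'
After 7 (b): row=2 col=5 char='z'
After 8 (w): row=2 col=10 char='c'
After 9 (l): row=2 col=11 char='a'
After 10 (^): row=2 col=0 char='s'

Answer: snow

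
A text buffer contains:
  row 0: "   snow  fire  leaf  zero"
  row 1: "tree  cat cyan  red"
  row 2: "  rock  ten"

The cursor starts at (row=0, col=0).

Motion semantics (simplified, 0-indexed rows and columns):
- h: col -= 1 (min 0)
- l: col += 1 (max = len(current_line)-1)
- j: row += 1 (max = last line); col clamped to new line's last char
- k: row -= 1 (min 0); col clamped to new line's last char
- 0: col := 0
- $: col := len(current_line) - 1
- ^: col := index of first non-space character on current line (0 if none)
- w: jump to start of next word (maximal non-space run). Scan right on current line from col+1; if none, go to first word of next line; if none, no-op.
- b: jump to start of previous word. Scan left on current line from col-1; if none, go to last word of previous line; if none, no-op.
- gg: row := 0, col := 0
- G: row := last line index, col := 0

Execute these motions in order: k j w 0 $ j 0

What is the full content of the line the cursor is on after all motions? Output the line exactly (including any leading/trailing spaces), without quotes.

Answer:   rock  ten

Derivation:
After 1 (k): row=0 col=0 char='_'
After 2 (j): row=1 col=0 char='t'
After 3 (w): row=1 col=6 char='c'
After 4 (0): row=1 col=0 char='t'
After 5 ($): row=1 col=18 char='d'
After 6 (j): row=2 col=10 char='n'
After 7 (0): row=2 col=0 char='_'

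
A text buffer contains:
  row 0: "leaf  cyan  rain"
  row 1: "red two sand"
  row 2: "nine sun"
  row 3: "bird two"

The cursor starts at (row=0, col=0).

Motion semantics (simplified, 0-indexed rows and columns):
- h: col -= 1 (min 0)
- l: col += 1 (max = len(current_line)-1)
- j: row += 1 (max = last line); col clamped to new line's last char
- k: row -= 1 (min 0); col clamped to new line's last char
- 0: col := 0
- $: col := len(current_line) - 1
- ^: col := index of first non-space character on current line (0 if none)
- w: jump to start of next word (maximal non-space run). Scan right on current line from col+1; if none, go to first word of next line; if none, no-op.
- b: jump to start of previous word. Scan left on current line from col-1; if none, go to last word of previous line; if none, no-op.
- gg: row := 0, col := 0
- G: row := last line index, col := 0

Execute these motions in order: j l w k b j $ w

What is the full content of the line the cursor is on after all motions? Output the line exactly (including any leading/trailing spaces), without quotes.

Answer: nine sun

Derivation:
After 1 (j): row=1 col=0 char='r'
After 2 (l): row=1 col=1 char='e'
After 3 (w): row=1 col=4 char='t'
After 4 (k): row=0 col=4 char='_'
After 5 (b): row=0 col=0 char='l'
After 6 (j): row=1 col=0 char='r'
After 7 ($): row=1 col=11 char='d'
After 8 (w): row=2 col=0 char='n'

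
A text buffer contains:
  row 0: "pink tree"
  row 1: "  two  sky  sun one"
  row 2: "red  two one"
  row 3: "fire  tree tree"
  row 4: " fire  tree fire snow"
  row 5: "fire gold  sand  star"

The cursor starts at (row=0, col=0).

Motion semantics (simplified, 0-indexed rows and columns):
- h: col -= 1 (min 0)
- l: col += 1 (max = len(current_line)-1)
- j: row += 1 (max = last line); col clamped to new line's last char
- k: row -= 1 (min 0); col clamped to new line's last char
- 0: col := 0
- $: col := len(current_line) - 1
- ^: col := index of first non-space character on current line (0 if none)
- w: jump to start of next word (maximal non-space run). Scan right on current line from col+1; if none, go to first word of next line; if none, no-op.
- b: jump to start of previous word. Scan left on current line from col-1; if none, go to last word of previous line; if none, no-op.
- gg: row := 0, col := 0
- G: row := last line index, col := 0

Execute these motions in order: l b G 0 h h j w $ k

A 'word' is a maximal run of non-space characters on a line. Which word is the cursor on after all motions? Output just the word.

Answer: snow

Derivation:
After 1 (l): row=0 col=1 char='i'
After 2 (b): row=0 col=0 char='p'
After 3 (G): row=5 col=0 char='f'
After 4 (0): row=5 col=0 char='f'
After 5 (h): row=5 col=0 char='f'
After 6 (h): row=5 col=0 char='f'
After 7 (j): row=5 col=0 char='f'
After 8 (w): row=5 col=5 char='g'
After 9 ($): row=5 col=20 char='r'
After 10 (k): row=4 col=20 char='w'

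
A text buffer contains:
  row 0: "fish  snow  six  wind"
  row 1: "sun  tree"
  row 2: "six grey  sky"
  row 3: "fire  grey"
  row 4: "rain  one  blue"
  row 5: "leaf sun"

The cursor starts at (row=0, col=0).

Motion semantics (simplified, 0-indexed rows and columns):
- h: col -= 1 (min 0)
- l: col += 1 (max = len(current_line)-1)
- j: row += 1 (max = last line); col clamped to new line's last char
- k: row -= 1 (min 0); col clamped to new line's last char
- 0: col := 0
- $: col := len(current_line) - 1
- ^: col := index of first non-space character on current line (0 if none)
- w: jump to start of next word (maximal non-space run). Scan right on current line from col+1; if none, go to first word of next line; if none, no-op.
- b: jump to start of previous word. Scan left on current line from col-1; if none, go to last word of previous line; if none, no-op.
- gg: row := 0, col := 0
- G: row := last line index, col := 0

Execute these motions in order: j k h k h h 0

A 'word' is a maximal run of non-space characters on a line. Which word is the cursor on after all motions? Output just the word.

After 1 (j): row=1 col=0 char='s'
After 2 (k): row=0 col=0 char='f'
After 3 (h): row=0 col=0 char='f'
After 4 (k): row=0 col=0 char='f'
After 5 (h): row=0 col=0 char='f'
After 6 (h): row=0 col=0 char='f'
After 7 (0): row=0 col=0 char='f'

Answer: fish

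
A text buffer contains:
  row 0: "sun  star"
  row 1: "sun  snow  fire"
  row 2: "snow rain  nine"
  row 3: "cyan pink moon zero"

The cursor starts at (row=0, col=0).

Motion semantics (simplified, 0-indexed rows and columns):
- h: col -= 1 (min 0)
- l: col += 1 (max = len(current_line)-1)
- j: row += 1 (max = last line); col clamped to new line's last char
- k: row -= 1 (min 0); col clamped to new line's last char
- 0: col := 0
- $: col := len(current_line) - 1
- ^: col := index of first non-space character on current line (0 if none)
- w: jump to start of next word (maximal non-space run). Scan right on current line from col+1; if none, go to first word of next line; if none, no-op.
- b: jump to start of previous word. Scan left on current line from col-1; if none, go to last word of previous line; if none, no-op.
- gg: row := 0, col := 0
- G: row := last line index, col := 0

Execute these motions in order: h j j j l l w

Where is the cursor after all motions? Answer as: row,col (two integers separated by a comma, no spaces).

Answer: 3,5

Derivation:
After 1 (h): row=0 col=0 char='s'
After 2 (j): row=1 col=0 char='s'
After 3 (j): row=2 col=0 char='s'
After 4 (j): row=3 col=0 char='c'
After 5 (l): row=3 col=1 char='y'
After 6 (l): row=3 col=2 char='a'
After 7 (w): row=3 col=5 char='p'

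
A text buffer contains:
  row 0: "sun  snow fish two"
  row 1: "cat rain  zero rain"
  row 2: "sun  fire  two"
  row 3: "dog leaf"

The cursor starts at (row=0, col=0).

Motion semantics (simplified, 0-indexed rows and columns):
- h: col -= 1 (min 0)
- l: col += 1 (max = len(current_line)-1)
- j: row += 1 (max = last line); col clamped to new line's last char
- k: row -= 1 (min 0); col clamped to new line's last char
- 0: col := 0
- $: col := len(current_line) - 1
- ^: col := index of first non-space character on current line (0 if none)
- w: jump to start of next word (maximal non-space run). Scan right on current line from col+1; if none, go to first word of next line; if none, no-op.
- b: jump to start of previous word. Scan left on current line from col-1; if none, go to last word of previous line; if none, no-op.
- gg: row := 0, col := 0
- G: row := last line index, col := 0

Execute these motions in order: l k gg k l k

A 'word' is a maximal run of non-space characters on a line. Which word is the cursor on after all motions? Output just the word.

After 1 (l): row=0 col=1 char='u'
After 2 (k): row=0 col=1 char='u'
After 3 (gg): row=0 col=0 char='s'
After 4 (k): row=0 col=0 char='s'
After 5 (l): row=0 col=1 char='u'
After 6 (k): row=0 col=1 char='u'

Answer: sun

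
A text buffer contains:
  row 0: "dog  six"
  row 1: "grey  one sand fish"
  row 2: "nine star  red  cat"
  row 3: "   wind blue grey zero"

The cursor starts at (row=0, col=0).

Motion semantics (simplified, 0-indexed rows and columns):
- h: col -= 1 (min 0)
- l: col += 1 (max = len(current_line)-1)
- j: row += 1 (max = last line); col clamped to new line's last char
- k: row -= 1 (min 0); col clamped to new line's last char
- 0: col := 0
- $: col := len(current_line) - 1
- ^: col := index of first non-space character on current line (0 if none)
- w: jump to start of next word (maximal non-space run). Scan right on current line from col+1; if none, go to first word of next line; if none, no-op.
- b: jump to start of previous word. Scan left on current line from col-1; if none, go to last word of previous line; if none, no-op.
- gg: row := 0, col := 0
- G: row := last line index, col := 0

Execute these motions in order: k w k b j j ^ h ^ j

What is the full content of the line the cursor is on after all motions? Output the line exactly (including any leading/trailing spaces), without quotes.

Answer:    wind blue grey zero

Derivation:
After 1 (k): row=0 col=0 char='d'
After 2 (w): row=0 col=5 char='s'
After 3 (k): row=0 col=5 char='s'
After 4 (b): row=0 col=0 char='d'
After 5 (j): row=1 col=0 char='g'
After 6 (j): row=2 col=0 char='n'
After 7 (^): row=2 col=0 char='n'
After 8 (h): row=2 col=0 char='n'
After 9 (^): row=2 col=0 char='n'
After 10 (j): row=3 col=0 char='_'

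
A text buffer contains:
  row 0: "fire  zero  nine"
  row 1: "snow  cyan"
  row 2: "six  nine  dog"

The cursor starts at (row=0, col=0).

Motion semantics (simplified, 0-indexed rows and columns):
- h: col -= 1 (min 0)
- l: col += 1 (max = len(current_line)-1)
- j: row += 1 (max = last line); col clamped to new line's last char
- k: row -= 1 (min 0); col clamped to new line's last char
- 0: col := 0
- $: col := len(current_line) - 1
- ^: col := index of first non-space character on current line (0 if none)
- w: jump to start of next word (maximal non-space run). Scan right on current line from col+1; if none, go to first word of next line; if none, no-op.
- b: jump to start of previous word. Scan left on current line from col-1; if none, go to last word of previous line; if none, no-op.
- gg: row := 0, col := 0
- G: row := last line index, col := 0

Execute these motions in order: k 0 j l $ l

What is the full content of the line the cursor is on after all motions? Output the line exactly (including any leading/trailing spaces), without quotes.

Answer: snow  cyan

Derivation:
After 1 (k): row=0 col=0 char='f'
After 2 (0): row=0 col=0 char='f'
After 3 (j): row=1 col=0 char='s'
After 4 (l): row=1 col=1 char='n'
After 5 ($): row=1 col=9 char='n'
After 6 (l): row=1 col=9 char='n'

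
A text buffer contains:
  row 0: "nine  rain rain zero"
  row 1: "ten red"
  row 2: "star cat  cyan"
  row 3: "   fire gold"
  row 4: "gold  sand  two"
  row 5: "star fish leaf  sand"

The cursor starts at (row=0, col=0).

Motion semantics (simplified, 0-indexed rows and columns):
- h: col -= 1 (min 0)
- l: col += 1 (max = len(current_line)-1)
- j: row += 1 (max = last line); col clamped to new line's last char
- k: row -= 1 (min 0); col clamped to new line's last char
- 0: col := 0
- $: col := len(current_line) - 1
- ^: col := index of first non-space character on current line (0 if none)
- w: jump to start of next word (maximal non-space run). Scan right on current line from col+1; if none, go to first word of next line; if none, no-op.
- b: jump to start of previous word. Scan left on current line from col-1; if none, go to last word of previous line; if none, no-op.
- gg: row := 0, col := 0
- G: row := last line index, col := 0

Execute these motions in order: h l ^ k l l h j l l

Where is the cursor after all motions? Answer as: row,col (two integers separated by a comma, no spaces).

Answer: 1,3

Derivation:
After 1 (h): row=0 col=0 char='n'
After 2 (l): row=0 col=1 char='i'
After 3 (^): row=0 col=0 char='n'
After 4 (k): row=0 col=0 char='n'
After 5 (l): row=0 col=1 char='i'
After 6 (l): row=0 col=2 char='n'
After 7 (h): row=0 col=1 char='i'
After 8 (j): row=1 col=1 char='e'
After 9 (l): row=1 col=2 char='n'
After 10 (l): row=1 col=3 char='_'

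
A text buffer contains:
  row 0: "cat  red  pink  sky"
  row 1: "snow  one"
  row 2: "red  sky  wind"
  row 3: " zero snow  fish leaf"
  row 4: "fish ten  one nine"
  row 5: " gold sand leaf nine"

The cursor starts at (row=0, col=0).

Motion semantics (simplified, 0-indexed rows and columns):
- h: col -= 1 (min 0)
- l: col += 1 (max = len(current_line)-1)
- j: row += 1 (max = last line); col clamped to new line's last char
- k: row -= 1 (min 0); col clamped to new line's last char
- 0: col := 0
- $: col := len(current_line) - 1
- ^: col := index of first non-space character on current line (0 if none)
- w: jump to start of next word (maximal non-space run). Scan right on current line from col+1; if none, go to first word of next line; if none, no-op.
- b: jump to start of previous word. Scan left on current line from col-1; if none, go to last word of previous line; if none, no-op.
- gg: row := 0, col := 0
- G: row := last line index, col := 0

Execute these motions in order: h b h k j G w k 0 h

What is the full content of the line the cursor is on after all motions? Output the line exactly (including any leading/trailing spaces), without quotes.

After 1 (h): row=0 col=0 char='c'
After 2 (b): row=0 col=0 char='c'
After 3 (h): row=0 col=0 char='c'
After 4 (k): row=0 col=0 char='c'
After 5 (j): row=1 col=0 char='s'
After 6 (G): row=5 col=0 char='_'
After 7 (w): row=5 col=1 char='g'
After 8 (k): row=4 col=1 char='i'
After 9 (0): row=4 col=0 char='f'
After 10 (h): row=4 col=0 char='f'

Answer: fish ten  one nine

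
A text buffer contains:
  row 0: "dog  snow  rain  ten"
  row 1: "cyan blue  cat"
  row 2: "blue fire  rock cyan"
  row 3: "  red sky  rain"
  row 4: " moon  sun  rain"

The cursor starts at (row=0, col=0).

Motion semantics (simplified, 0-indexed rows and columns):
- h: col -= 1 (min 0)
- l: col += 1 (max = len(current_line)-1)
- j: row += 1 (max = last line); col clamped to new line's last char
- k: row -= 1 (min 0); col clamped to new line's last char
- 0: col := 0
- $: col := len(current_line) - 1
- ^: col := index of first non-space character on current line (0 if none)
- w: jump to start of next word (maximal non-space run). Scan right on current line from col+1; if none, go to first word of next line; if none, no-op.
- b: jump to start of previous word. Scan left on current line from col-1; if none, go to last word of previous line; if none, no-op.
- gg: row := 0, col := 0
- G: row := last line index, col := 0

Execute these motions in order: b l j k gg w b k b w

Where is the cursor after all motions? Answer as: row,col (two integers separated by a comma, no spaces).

After 1 (b): row=0 col=0 char='d'
After 2 (l): row=0 col=1 char='o'
After 3 (j): row=1 col=1 char='y'
After 4 (k): row=0 col=1 char='o'
After 5 (gg): row=0 col=0 char='d'
After 6 (w): row=0 col=5 char='s'
After 7 (b): row=0 col=0 char='d'
After 8 (k): row=0 col=0 char='d'
After 9 (b): row=0 col=0 char='d'
After 10 (w): row=0 col=5 char='s'

Answer: 0,5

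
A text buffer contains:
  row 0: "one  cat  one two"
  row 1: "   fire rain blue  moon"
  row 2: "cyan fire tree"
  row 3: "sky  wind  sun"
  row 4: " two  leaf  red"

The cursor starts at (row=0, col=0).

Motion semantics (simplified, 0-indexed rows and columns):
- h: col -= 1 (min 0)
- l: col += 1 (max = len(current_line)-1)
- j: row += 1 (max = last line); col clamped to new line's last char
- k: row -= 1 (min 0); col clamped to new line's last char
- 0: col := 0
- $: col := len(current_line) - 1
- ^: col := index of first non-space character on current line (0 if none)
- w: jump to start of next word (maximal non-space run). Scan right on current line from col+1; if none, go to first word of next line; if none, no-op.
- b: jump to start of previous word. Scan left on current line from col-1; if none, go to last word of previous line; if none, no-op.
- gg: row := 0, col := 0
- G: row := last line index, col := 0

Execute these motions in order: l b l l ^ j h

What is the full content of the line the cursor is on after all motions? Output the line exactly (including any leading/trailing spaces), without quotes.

Answer:    fire rain blue  moon

Derivation:
After 1 (l): row=0 col=1 char='n'
After 2 (b): row=0 col=0 char='o'
After 3 (l): row=0 col=1 char='n'
After 4 (l): row=0 col=2 char='e'
After 5 (^): row=0 col=0 char='o'
After 6 (j): row=1 col=0 char='_'
After 7 (h): row=1 col=0 char='_'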